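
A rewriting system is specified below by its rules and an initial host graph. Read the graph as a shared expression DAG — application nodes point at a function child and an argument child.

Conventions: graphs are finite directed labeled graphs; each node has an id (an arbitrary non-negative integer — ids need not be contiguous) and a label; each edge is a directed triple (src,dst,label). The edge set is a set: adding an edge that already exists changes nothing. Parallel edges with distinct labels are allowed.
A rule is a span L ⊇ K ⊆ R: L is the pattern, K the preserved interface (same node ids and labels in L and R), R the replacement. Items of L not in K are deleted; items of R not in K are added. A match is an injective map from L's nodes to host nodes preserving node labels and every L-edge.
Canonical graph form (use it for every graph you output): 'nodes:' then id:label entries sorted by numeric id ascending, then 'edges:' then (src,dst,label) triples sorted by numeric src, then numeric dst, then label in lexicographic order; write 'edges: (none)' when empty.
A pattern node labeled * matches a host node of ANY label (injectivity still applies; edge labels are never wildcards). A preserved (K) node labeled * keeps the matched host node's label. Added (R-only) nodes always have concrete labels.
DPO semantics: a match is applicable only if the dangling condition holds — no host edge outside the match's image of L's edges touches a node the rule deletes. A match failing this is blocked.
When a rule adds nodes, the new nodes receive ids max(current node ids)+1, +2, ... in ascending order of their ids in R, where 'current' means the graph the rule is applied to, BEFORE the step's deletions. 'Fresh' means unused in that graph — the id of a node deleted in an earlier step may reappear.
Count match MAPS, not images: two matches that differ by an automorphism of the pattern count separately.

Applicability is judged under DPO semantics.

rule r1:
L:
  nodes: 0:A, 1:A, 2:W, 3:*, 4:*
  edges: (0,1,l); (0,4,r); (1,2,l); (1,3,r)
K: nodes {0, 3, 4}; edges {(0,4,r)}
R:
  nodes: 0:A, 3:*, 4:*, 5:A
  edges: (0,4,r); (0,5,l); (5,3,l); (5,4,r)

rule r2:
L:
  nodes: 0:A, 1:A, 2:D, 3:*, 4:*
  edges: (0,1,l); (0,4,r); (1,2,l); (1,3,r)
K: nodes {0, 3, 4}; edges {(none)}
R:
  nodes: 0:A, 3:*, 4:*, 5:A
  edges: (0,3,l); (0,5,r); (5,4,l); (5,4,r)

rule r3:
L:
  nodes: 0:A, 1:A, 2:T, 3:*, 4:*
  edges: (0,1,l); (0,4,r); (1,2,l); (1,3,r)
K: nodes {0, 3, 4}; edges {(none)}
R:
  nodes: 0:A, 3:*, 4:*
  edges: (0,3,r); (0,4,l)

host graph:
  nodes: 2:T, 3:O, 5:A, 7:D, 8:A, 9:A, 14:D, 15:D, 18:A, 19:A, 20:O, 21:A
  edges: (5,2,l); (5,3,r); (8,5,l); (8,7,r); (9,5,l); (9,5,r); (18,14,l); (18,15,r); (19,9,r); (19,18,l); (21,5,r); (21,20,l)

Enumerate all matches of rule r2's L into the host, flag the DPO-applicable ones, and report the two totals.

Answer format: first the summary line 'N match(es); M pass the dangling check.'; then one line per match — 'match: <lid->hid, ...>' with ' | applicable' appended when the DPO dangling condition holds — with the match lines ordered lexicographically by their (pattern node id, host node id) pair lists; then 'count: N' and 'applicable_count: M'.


1 match(es); 1 pass the dangling check.
match: 0->19, 1->18, 2->14, 3->15, 4->9 | applicable
count: 1
applicable_count: 1


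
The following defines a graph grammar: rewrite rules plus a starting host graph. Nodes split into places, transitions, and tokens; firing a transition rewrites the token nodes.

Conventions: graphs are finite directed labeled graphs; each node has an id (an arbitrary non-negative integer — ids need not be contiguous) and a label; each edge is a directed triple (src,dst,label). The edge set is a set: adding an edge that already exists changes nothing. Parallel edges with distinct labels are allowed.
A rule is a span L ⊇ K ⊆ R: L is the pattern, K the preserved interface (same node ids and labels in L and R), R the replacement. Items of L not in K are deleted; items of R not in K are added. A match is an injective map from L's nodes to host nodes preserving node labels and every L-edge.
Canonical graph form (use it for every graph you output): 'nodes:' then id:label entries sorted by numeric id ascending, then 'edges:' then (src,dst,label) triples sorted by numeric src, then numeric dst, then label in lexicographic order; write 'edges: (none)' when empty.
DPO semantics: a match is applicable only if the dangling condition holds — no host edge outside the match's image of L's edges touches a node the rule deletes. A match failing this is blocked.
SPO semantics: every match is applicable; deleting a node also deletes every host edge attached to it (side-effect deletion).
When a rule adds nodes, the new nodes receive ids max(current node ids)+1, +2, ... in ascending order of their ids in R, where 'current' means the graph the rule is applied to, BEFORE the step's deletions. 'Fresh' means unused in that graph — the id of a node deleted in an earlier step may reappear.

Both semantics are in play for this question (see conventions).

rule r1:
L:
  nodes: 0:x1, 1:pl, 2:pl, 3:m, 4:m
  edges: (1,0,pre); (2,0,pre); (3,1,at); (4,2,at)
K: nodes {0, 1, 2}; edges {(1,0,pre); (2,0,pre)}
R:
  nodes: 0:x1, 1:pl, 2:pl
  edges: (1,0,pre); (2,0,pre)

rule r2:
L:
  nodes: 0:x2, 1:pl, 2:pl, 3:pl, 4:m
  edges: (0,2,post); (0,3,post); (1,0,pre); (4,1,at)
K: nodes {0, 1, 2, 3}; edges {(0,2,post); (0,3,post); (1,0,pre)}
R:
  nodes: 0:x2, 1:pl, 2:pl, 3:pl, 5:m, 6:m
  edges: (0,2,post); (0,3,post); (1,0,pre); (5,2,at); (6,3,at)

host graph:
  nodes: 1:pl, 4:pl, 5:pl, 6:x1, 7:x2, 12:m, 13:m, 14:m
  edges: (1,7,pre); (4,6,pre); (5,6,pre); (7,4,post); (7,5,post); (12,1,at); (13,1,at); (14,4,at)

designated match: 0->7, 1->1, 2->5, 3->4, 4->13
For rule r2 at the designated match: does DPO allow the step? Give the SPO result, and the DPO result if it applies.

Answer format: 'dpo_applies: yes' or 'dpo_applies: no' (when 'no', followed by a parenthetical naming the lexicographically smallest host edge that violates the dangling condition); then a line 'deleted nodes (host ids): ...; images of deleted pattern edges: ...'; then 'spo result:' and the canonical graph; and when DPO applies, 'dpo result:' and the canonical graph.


dpo_applies: yes
deleted nodes (host ids): 13; images of deleted pattern edges: (13,1,at)
spo result:
nodes: 1:pl, 4:pl, 5:pl, 6:x1, 7:x2, 12:m, 14:m, 15:m, 16:m
edges: (1,7,pre); (4,6,pre); (5,6,pre); (7,4,post); (7,5,post); (12,1,at); (14,4,at); (15,5,at); (16,4,at)
dpo result:
nodes: 1:pl, 4:pl, 5:pl, 6:x1, 7:x2, 12:m, 14:m, 15:m, 16:m
edges: (1,7,pre); (4,6,pre); (5,6,pre); (7,4,post); (7,5,post); (12,1,at); (14,4,at); (15,5,at); (16,4,at)


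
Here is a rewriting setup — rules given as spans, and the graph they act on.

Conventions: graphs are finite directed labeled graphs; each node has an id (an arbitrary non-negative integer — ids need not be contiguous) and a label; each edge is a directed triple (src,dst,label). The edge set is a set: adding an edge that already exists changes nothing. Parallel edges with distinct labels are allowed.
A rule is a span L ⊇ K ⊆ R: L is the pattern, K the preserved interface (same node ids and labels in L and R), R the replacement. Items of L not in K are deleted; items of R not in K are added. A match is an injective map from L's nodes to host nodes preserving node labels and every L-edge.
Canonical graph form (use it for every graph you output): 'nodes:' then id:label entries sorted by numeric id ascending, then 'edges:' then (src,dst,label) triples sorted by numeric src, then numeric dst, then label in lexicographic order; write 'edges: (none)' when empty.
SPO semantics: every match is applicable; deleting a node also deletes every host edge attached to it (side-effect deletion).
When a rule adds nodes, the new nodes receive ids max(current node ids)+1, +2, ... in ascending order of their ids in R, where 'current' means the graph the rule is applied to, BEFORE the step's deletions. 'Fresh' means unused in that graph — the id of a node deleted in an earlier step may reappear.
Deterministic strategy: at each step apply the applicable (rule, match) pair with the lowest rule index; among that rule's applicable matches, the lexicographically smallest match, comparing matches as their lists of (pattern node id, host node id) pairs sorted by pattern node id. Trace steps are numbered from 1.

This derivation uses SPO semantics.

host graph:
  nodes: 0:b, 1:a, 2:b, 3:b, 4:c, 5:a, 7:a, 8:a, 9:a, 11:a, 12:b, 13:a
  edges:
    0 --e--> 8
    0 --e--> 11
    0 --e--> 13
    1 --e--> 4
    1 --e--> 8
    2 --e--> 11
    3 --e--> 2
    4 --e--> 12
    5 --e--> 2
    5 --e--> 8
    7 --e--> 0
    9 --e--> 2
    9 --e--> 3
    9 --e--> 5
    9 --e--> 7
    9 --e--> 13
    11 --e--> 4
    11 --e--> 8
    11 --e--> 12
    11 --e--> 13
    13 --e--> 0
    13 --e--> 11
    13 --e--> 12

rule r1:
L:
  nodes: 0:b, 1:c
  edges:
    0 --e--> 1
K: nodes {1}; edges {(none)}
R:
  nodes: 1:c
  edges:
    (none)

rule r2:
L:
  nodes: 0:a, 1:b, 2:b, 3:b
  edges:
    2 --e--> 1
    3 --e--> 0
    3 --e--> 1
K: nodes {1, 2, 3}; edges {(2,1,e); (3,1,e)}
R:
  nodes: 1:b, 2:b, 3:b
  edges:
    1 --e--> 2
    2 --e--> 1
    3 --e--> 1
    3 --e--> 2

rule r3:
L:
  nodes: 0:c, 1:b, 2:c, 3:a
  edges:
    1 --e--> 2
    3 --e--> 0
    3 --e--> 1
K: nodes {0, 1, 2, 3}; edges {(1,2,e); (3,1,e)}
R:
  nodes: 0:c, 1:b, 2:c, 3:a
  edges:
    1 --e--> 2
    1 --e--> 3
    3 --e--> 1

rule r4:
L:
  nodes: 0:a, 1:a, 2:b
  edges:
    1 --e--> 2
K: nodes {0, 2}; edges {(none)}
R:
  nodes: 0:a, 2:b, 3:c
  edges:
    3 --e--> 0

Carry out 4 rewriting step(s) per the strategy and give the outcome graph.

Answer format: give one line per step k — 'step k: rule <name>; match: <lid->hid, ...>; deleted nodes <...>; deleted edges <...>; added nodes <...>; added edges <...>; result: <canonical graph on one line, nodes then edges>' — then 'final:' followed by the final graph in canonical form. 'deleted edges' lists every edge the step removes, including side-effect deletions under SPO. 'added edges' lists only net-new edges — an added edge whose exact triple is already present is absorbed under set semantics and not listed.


step 1: rule r4; match: 0->1, 1->5, 2->2; deleted nodes 5; deleted edges (5,2,e); (5,8,e); (9,5,e); added nodes 14; added edges (14,1,e); result: nodes: 0:b, 1:a, 2:b, 3:b, 4:c, 7:a, 8:a, 9:a, 11:a, 12:b, 13:a, 14:c edges: (0,8,e); (0,11,e); (0,13,e); (1,4,e); (1,8,e); (2,11,e); (3,2,e); (4,12,e); (7,0,e); (9,2,e); (9,3,e); (9,7,e); (9,13,e); (11,4,e); (11,8,e); (11,12,e); (11,13,e); (13,0,e); (13,11,e); (13,12,e); (14,1,e)
step 2: rule r4; match: 0->1, 1->7, 2->0; deleted nodes 7; deleted edges (7,0,e); (9,7,e); added nodes 15; added edges (15,1,e); result: nodes: 0:b, 1:a, 2:b, 3:b, 4:c, 8:a, 9:a, 11:a, 12:b, 13:a, 14:c, 15:c edges: (0,8,e); (0,11,e); (0,13,e); (1,4,e); (1,8,e); (2,11,e); (3,2,e); (4,12,e); (9,2,e); (9,3,e); (9,13,e); (11,4,e); (11,8,e); (11,12,e); (11,13,e); (13,0,e); (13,11,e); (13,12,e); (14,1,e); (15,1,e)
step 3: rule r4; match: 0->1, 1->9, 2->2; deleted nodes 9; deleted edges (9,2,e); (9,3,e); (9,13,e); added nodes 16; added edges (16,1,e); result: nodes: 0:b, 1:a, 2:b, 3:b, 4:c, 8:a, 11:a, 12:b, 13:a, 14:c, 15:c, 16:c edges: (0,8,e); (0,11,e); (0,13,e); (1,4,e); (1,8,e); (2,11,e); (3,2,e); (4,12,e); (11,4,e); (11,8,e); (11,12,e); (11,13,e); (13,0,e); (13,11,e); (13,12,e); (14,1,e); (15,1,e); (16,1,e)
step 4: rule r4; match: 0->1, 1->11, 2->12; deleted nodes 11; deleted edges (0,11,e); (2,11,e); (11,4,e); (11,8,e); (11,12,e); (11,13,e); (13,11,e); added nodes 17; added edges (17,1,e); result: nodes: 0:b, 1:a, 2:b, 3:b, 4:c, 8:a, 12:b, 13:a, 14:c, 15:c, 16:c, 17:c edges: (0,8,e); (0,13,e); (1,4,e); (1,8,e); (3,2,e); (4,12,e); (13,0,e); (13,12,e); (14,1,e); (15,1,e); (16,1,e); (17,1,e)
final:
nodes: 0:b, 1:a, 2:b, 3:b, 4:c, 8:a, 12:b, 13:a, 14:c, 15:c, 16:c, 17:c
edges: (0,8,e); (0,13,e); (1,4,e); (1,8,e); (3,2,e); (4,12,e); (13,0,e); (13,12,e); (14,1,e); (15,1,e); (16,1,e); (17,1,e)


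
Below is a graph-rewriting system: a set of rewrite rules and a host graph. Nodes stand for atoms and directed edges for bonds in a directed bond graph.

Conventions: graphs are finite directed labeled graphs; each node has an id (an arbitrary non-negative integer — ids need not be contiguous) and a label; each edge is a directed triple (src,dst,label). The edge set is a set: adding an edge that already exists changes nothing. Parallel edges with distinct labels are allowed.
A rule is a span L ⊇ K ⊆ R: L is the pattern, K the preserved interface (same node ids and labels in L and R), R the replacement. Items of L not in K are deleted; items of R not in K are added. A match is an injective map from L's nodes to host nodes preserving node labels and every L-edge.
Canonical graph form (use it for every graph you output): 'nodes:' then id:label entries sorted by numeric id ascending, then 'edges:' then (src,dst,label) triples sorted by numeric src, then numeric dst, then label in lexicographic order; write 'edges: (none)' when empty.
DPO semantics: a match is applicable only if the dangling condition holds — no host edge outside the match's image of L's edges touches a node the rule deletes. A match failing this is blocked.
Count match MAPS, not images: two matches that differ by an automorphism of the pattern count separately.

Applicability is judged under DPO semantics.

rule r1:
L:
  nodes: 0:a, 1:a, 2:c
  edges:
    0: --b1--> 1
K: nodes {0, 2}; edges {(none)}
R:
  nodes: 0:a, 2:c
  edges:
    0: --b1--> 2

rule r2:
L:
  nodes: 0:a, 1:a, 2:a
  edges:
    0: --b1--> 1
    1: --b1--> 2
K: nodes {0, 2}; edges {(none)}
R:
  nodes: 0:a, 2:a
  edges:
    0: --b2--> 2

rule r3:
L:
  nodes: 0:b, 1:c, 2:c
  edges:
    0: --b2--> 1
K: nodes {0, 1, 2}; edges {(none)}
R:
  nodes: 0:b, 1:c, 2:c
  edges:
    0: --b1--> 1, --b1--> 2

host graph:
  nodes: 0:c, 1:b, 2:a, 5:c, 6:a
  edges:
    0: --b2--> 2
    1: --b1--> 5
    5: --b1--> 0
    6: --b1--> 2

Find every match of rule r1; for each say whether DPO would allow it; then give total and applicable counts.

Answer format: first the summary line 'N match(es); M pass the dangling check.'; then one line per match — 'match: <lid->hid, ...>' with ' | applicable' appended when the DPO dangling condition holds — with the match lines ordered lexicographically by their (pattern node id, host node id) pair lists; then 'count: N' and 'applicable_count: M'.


2 match(es); 0 pass the dangling check.
match: 0->6, 1->2, 2->0
match: 0->6, 1->2, 2->5
count: 2
applicable_count: 0


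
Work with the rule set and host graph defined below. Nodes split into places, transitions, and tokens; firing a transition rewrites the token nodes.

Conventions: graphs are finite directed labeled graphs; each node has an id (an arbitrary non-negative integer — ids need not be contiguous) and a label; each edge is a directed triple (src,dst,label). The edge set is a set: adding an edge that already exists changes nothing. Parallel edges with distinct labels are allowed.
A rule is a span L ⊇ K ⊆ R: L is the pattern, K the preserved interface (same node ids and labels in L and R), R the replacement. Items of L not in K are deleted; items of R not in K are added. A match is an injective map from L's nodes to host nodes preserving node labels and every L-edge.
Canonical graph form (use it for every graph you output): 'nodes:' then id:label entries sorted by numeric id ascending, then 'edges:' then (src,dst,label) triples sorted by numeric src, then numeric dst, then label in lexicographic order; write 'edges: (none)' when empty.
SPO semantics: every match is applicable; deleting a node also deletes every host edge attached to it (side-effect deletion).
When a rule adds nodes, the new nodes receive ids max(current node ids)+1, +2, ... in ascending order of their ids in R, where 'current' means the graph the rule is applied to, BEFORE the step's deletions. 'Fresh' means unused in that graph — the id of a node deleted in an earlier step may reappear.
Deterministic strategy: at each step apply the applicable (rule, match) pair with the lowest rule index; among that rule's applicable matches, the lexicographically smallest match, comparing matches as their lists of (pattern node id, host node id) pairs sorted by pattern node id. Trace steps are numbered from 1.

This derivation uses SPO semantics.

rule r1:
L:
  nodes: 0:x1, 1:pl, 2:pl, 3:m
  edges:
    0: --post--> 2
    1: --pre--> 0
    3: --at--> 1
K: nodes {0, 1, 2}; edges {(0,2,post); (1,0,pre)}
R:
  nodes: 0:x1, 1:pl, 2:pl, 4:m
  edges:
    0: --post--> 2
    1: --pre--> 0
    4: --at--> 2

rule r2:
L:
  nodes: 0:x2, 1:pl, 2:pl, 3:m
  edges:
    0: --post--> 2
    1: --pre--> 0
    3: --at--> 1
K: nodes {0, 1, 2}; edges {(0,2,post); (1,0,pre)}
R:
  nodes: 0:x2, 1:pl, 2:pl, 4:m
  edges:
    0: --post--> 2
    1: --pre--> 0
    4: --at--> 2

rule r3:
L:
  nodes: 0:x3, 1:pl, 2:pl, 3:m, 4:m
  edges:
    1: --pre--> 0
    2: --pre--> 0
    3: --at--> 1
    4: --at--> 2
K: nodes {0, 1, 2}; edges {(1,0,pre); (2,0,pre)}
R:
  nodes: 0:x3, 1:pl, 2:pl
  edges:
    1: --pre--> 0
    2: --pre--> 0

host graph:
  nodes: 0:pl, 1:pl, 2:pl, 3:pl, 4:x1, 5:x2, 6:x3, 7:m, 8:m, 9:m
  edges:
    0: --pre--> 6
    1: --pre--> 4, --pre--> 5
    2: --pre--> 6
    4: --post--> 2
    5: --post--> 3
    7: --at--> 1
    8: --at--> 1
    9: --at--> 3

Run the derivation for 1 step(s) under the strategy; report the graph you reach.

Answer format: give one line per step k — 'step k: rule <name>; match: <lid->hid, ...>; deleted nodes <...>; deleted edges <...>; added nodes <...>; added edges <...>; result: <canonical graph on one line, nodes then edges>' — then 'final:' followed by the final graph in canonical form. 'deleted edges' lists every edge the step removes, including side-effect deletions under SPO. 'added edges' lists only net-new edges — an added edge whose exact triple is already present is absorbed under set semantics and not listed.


step 1: rule r1; match: 0->4, 1->1, 2->2, 3->7; deleted nodes 7; deleted edges (7,1,at); added nodes 10; added edges (10,2,at); result: nodes: 0:pl, 1:pl, 2:pl, 3:pl, 4:x1, 5:x2, 6:x3, 8:m, 9:m, 10:m edges: (0,6,pre); (1,4,pre); (1,5,pre); (2,6,pre); (4,2,post); (5,3,post); (8,1,at); (9,3,at); (10,2,at)
final:
nodes: 0:pl, 1:pl, 2:pl, 3:pl, 4:x1, 5:x2, 6:x3, 8:m, 9:m, 10:m
edges: (0,6,pre); (1,4,pre); (1,5,pre); (2,6,pre); (4,2,post); (5,3,post); (8,1,at); (9,3,at); (10,2,at)


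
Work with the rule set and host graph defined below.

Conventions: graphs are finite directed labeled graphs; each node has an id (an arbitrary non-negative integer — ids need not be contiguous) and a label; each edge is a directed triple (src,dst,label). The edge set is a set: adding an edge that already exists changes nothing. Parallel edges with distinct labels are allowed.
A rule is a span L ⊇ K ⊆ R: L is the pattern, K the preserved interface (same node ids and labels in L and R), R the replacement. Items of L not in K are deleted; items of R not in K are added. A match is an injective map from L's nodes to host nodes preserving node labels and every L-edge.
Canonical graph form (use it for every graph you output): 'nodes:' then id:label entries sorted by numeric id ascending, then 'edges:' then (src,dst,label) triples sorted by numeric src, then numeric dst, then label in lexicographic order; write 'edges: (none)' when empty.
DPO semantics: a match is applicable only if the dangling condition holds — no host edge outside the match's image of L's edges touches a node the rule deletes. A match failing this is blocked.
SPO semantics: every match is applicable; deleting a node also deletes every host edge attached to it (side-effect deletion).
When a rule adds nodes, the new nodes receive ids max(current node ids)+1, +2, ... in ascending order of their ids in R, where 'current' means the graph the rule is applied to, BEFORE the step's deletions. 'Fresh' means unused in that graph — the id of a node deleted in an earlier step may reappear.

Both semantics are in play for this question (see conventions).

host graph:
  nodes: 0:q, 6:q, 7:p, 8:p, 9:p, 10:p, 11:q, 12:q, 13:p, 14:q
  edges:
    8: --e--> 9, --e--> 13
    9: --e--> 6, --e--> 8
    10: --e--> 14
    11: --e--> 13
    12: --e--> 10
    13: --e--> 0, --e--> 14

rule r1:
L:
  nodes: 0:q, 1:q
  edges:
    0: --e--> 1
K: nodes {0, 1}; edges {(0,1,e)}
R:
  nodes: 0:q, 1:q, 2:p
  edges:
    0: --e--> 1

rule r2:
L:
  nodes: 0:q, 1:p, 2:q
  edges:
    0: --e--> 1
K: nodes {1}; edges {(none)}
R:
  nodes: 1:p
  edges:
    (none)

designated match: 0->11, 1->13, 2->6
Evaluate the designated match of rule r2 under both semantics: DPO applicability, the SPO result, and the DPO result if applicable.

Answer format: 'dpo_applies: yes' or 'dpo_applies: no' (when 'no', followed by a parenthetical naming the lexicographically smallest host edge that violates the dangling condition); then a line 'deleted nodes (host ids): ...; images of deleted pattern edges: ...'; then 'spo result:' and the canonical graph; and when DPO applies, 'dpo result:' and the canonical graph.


dpo_applies: no
(the rule deletes node 6, which keeps host edge (9,6,e) outside the match image — the dangling condition fails, DPO blocks; SPO proceeds and side-deletes such edges)
deleted nodes (host ids): 6, 11; images of deleted pattern edges: (11,13,e)
spo result:
nodes: 0:q, 7:p, 8:p, 9:p, 10:p, 12:q, 13:p, 14:q
edges: (8,9,e); (8,13,e); (9,8,e); (10,14,e); (12,10,e); (13,0,e); (13,14,e)


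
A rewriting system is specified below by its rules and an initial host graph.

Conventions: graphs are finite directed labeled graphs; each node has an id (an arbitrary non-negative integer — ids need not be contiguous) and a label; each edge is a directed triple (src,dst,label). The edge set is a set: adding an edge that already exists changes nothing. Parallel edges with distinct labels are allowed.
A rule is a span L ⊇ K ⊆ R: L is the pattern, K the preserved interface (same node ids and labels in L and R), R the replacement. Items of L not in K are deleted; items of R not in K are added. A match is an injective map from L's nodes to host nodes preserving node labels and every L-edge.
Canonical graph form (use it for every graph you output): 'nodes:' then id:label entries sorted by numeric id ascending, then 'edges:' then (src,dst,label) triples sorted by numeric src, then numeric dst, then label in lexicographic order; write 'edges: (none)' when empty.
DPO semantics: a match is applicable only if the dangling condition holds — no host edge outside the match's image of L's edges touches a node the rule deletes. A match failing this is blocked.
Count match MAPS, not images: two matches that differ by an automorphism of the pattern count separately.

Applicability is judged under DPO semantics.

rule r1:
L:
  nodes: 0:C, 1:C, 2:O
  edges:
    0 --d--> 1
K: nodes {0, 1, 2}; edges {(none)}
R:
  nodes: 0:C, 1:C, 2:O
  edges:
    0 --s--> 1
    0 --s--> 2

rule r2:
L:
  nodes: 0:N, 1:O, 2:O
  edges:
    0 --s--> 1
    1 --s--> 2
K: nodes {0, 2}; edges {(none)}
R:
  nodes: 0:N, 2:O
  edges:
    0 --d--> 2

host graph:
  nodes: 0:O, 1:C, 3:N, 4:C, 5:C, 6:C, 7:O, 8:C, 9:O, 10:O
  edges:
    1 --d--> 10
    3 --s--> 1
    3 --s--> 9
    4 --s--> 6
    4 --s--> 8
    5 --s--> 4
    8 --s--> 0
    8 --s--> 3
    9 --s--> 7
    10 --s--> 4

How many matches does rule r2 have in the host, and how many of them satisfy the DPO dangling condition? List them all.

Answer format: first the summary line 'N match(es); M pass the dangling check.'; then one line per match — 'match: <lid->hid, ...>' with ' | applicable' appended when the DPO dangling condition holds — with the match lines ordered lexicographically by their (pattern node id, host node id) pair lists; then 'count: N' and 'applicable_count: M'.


1 match(es); 1 pass the dangling check.
match: 0->3, 1->9, 2->7 | applicable
count: 1
applicable_count: 1


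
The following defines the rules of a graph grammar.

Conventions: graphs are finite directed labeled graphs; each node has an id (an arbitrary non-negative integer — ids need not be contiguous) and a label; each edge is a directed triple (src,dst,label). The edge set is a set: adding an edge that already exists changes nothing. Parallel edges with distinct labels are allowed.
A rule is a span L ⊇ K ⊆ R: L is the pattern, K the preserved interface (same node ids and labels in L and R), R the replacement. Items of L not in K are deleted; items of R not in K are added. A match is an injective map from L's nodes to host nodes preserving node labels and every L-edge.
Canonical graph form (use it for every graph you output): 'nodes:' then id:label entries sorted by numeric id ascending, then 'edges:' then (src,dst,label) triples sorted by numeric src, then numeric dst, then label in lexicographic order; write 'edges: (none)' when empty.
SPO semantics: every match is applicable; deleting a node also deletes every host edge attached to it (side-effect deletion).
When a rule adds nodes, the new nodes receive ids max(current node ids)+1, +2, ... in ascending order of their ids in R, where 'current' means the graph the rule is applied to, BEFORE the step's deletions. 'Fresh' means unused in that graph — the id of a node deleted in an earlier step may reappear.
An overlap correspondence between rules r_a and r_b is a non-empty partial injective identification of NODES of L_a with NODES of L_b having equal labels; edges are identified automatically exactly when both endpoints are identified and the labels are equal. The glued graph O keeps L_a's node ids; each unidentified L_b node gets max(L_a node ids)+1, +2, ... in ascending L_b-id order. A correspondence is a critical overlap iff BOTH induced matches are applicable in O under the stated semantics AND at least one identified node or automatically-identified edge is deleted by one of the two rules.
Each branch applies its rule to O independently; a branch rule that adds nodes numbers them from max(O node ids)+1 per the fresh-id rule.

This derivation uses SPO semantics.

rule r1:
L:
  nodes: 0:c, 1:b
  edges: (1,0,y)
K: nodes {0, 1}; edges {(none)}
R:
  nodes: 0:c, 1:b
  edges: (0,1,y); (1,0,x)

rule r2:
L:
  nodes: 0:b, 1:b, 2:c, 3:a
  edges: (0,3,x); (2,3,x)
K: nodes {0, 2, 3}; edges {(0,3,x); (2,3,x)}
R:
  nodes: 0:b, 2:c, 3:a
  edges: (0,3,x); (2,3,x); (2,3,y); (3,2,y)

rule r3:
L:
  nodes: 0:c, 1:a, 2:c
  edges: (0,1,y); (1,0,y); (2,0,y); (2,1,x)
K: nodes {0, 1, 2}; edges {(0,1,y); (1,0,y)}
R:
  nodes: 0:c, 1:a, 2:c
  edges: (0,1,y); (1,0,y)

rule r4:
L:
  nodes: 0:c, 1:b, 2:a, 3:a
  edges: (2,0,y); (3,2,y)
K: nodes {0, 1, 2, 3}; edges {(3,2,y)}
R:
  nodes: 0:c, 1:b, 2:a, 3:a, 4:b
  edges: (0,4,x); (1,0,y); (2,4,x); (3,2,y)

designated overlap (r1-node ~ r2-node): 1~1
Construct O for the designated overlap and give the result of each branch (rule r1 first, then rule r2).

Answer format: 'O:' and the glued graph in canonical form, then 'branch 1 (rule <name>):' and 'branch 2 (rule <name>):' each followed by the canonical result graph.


O:
nodes: 0:c, 1:b, 2:b, 3:c, 4:a
edges: (1,0,y); (2,4,x); (3,4,x)
branch 1 (rule r1):
nodes: 0:c, 1:b, 2:b, 3:c, 4:a
edges: (0,1,y); (1,0,x); (2,4,x); (3,4,x)
branch 2 (rule r2):
nodes: 0:c, 2:b, 3:c, 4:a
edges: (2,4,x); (3,4,x); (3,4,y); (4,3,y)


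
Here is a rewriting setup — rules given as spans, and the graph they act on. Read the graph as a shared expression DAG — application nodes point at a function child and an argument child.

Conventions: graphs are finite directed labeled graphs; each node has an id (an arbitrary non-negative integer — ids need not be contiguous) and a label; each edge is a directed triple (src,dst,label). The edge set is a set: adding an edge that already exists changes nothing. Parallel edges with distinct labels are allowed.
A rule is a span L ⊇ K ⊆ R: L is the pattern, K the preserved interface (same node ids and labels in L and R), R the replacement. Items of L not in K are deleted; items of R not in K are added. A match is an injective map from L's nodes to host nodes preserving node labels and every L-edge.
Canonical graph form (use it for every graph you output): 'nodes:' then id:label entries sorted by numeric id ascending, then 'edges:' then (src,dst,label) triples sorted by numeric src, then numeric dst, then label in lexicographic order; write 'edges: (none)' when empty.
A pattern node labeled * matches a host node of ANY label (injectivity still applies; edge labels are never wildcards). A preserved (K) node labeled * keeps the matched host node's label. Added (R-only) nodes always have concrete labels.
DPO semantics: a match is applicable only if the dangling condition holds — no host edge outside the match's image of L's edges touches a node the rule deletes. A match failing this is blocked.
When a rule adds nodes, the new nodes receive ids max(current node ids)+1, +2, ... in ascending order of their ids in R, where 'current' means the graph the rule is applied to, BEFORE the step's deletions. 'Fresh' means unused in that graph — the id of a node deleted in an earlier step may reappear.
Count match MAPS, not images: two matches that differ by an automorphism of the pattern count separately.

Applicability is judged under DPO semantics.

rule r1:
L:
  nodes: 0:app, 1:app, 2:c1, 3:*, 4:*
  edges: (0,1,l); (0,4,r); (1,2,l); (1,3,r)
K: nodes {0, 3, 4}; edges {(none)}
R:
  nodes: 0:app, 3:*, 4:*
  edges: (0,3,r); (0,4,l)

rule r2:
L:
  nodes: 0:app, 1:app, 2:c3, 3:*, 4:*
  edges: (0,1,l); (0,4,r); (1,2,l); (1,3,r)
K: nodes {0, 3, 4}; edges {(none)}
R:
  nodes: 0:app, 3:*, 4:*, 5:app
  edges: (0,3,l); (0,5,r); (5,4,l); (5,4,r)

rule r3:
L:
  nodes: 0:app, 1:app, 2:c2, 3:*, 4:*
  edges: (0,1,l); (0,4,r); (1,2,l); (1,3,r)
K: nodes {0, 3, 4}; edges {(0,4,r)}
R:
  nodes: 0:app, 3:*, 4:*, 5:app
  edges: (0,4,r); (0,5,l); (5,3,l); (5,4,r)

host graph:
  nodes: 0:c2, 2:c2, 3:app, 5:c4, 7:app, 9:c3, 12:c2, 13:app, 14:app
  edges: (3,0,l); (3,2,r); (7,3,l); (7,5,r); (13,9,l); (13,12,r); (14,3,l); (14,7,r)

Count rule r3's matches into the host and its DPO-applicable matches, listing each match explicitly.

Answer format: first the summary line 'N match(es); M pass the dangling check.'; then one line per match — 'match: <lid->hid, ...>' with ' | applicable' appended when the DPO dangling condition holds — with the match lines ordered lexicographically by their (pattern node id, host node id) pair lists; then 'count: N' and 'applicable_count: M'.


2 match(es); 0 pass the dangling check.
match: 0->7, 1->3, 2->0, 3->2, 4->5
match: 0->14, 1->3, 2->0, 3->2, 4->7
count: 2
applicable_count: 0


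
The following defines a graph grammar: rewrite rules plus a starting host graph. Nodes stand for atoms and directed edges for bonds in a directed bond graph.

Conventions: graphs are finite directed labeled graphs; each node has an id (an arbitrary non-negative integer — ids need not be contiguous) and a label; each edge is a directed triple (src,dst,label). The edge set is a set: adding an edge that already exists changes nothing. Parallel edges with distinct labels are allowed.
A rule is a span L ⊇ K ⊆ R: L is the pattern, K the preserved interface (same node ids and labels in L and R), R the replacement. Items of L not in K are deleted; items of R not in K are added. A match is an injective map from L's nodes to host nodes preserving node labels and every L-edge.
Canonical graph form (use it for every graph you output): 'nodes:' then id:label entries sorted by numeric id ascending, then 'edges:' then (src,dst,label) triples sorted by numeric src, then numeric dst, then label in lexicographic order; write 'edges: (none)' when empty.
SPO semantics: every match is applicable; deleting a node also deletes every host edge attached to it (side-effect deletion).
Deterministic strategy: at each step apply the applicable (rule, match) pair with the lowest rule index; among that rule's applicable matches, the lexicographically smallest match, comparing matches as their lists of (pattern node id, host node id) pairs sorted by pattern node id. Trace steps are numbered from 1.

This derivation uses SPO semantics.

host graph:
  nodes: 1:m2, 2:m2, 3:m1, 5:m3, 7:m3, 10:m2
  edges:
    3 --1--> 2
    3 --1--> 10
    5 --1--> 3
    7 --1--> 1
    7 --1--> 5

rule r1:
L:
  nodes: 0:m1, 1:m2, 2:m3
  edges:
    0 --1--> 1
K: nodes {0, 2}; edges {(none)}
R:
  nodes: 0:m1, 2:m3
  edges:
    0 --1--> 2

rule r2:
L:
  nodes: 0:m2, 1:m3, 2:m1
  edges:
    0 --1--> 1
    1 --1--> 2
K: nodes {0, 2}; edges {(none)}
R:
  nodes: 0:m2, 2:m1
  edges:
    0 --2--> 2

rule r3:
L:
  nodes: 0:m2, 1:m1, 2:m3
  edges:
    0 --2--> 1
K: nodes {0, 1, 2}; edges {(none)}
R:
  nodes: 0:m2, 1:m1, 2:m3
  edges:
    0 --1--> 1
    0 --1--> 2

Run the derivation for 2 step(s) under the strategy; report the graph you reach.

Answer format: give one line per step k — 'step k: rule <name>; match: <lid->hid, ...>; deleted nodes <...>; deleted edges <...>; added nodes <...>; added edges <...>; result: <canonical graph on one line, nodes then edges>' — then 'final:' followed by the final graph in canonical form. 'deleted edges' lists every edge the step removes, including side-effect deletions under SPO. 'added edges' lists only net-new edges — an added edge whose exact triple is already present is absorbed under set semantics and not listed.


step 1: rule r1; match: 0->3, 1->2, 2->5; deleted nodes 2; deleted edges (3,2,1); added nodes (none); added edges (3,5,1); result: nodes: 1:m2, 3:m1, 5:m3, 7:m3, 10:m2 edges: (3,5,1); (3,10,1); (5,3,1); (7,1,1); (7,5,1)
step 2: rule r1; match: 0->3, 1->10, 2->5; deleted nodes 10; deleted edges (3,10,1); added nodes (none); added edges (none); result: nodes: 1:m2, 3:m1, 5:m3, 7:m3 edges: (3,5,1); (5,3,1); (7,1,1); (7,5,1)
final:
nodes: 1:m2, 3:m1, 5:m3, 7:m3
edges: (3,5,1); (5,3,1); (7,1,1); (7,5,1)


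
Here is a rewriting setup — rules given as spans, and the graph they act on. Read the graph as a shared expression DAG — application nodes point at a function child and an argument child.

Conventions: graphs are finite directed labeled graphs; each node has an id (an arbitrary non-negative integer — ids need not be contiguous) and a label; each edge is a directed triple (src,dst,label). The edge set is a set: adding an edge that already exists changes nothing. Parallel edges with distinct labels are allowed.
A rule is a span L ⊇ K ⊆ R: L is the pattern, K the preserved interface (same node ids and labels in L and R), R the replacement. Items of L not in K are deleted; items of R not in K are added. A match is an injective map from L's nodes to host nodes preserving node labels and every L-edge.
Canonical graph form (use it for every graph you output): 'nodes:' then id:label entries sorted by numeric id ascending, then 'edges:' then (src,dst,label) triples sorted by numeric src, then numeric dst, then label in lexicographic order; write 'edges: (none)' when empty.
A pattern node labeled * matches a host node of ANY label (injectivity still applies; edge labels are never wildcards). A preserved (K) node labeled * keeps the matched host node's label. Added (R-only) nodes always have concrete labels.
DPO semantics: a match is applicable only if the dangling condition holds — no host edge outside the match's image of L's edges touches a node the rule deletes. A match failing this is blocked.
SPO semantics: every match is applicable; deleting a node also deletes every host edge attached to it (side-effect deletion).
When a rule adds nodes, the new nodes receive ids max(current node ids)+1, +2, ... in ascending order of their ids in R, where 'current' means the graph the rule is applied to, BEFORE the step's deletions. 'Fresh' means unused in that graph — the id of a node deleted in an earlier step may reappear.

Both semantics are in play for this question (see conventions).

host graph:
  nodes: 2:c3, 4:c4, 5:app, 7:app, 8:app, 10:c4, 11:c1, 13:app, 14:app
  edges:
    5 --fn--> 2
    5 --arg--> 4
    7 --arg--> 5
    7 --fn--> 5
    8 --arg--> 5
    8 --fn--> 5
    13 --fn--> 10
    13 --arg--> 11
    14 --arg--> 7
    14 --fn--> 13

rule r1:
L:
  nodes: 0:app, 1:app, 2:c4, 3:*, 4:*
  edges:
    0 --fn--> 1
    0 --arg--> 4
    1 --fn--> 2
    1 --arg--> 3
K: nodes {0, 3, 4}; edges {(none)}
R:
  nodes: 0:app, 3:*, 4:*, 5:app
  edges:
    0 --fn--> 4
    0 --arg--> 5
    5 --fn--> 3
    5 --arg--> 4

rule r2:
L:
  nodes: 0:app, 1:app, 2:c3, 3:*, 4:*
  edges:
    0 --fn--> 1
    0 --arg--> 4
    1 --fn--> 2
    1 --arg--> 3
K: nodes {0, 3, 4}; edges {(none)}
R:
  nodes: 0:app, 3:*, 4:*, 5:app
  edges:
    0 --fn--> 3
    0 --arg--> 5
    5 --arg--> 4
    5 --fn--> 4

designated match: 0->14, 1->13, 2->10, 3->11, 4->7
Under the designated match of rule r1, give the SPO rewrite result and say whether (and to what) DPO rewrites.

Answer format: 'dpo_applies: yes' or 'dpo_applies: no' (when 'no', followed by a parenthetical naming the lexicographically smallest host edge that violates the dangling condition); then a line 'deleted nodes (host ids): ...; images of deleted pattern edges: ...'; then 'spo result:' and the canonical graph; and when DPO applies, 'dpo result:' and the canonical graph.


dpo_applies: yes
deleted nodes (host ids): 10, 13; images of deleted pattern edges: (13,10,fn); (13,11,arg); (14,7,arg); (14,13,fn)
spo result:
nodes: 2:c3, 4:c4, 5:app, 7:app, 8:app, 11:c1, 14:app, 15:app
edges: (5,2,fn); (5,4,arg); (7,5,arg); (7,5,fn); (8,5,arg); (8,5,fn); (14,7,fn); (14,15,arg); (15,7,arg); (15,11,fn)
dpo result:
nodes: 2:c3, 4:c4, 5:app, 7:app, 8:app, 11:c1, 14:app, 15:app
edges: (5,2,fn); (5,4,arg); (7,5,arg); (7,5,fn); (8,5,arg); (8,5,fn); (14,7,fn); (14,15,arg); (15,7,arg); (15,11,fn)


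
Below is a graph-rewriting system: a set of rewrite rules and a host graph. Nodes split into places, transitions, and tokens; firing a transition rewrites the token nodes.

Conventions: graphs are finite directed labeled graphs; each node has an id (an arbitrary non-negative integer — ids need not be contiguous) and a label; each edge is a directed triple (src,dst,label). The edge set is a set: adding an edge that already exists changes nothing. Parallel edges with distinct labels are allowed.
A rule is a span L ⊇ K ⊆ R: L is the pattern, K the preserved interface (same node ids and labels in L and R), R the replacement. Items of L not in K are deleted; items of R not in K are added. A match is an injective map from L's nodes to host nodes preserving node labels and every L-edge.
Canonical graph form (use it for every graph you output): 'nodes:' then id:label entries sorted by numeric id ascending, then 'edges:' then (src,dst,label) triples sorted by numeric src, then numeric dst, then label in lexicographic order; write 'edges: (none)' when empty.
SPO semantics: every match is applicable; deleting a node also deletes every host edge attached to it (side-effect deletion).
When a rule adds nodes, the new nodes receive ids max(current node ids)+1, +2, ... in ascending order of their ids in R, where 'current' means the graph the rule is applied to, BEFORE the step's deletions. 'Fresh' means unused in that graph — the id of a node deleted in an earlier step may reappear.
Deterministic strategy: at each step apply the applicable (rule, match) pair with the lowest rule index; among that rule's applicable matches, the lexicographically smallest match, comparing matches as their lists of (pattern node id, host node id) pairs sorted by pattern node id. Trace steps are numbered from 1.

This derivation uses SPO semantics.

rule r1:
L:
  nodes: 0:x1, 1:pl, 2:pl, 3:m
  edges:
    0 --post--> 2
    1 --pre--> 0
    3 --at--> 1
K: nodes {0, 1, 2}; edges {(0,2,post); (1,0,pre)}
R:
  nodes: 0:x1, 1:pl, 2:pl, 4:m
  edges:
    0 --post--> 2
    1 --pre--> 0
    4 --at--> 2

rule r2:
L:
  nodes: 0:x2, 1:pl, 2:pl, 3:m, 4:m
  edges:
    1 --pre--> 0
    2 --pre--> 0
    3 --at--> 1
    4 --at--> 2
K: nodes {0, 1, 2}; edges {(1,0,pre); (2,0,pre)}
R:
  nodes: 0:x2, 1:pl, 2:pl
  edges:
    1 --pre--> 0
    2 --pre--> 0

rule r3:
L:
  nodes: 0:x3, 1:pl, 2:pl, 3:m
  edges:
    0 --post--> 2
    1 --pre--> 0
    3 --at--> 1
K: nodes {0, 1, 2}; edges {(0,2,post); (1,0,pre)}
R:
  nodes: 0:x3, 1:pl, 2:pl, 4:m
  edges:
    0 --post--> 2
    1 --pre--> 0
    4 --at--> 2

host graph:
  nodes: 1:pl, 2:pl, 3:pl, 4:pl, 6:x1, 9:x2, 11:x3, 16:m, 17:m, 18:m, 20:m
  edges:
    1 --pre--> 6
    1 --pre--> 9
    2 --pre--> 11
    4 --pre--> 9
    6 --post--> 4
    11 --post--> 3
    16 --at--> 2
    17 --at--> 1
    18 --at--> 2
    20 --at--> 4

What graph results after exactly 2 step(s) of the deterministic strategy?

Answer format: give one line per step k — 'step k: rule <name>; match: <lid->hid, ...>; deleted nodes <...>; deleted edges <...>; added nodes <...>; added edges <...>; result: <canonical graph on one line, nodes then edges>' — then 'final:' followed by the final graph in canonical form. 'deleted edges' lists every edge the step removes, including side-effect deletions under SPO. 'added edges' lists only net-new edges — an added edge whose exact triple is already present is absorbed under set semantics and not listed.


step 1: rule r1; match: 0->6, 1->1, 2->4, 3->17; deleted nodes 17; deleted edges (17,1,at); added nodes 21; added edges (21,4,at); result: nodes: 1:pl, 2:pl, 3:pl, 4:pl, 6:x1, 9:x2, 11:x3, 16:m, 18:m, 20:m, 21:m edges: (1,6,pre); (1,9,pre); (2,11,pre); (4,9,pre); (6,4,post); (11,3,post); (16,2,at); (18,2,at); (20,4,at); (21,4,at)
step 2: rule r3; match: 0->11, 1->2, 2->3, 3->16; deleted nodes 16; deleted edges (16,2,at); added nodes 22; added edges (22,3,at); result: nodes: 1:pl, 2:pl, 3:pl, 4:pl, 6:x1, 9:x2, 11:x3, 18:m, 20:m, 21:m, 22:m edges: (1,6,pre); (1,9,pre); (2,11,pre); (4,9,pre); (6,4,post); (11,3,post); (18,2,at); (20,4,at); (21,4,at); (22,3,at)
final:
nodes: 1:pl, 2:pl, 3:pl, 4:pl, 6:x1, 9:x2, 11:x3, 18:m, 20:m, 21:m, 22:m
edges: (1,6,pre); (1,9,pre); (2,11,pre); (4,9,pre); (6,4,post); (11,3,post); (18,2,at); (20,4,at); (21,4,at); (22,3,at)
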